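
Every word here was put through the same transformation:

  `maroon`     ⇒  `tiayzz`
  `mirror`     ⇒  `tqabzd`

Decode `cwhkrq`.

voyage

In maroon: m→t is +7, a→i is +8, r→a is +9, o→y is +10 — the shift increases by 1 each position. Letter i (0-indexed) is shifted by i+7, so successive shifts are 7, 8, 9, ….
Decoding cwhkrq: c−7=v, w−8=o, h−9=y, k−10=a, r−11=g, q−12=e.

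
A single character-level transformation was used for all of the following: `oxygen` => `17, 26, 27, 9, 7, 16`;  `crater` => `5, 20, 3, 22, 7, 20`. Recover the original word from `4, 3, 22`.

bat

Letters become their 1-based position plus 2 (so a→3, b→4, …).
Undoing it on 4, 3, 22: 4→(4−2)÷1=2=b, 3→(3−2)÷1=1=a, 22→(22−2)÷1=20=t.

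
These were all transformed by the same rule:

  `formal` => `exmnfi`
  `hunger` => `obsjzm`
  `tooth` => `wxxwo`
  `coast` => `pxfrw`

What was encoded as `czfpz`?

peace

f(5)→e(4) and o(14)→x(23) fit y≡5x+5 (mod 26); the inverse of 5 mod 26 is 21. Each letter's alphabet position (a=0..z=25) is mapped through 5·x+5 mod 26 — an affine cipher.
Reversing it on czfpz: c(2)→21·(2−5)≡15=p; z(25)→21·(25−5)≡4=e; f(5)→21·(5−5)≡0=a; p(15)→21·(15−5)≡2=c; z(25)→21·(25−5)≡4=e (all mod 26).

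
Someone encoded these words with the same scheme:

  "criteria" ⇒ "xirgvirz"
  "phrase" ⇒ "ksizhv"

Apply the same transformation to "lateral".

ozgvizo

Each pair mirrors across the alphabet (c↔x, r↔i, i↔r): positions sum to 25. This is the alphabet-reversal cipher (Atbash): a becomes z, b becomes y, etc.
On lateral: l↔o, a↔z, t↔g, e↔v, r↔i, a↔z, l↔o.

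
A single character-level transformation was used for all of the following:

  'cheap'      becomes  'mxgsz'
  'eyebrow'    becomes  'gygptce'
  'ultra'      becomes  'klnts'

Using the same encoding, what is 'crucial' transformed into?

mtkmusl

c(2)→m(12) and h(7)→x(23) fit y≡23x+18 (mod 26); the inverse of 23 mod 26 is 17. Each letter's alphabet position (a=0..z=25) is mapped through 23·x+18 mod 26 — an affine cipher.
For crucial: c(2)→23·2+18≡12=m; r(17)→23·17+18≡19=t; u(20)→23·20+18≡10=k; c(2)→23·2+18≡12=m; i(8)→23·8+18≡20=u; a(0)→23·0+18≡18=s; l(11)→23·11+18≡11=l (all mod 26).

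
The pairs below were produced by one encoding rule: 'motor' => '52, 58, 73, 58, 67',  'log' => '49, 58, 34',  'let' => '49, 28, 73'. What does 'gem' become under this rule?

The formula is n = 3×(alphabet index, a=1) + 13.
On gem: g=7→34, e=5→28, m=13→52.

34, 28, 52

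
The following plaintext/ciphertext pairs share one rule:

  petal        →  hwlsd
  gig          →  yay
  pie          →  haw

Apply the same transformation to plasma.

hdskes

Compare letters: p→h is +18, e→w is +18, t→l is +18 — a constant shift. Each letter is shifted forward by 18 in the alphabet (a Caesar shift of +18).
On plasma: p+18=h, l+18=d, a+18=s, s+18=k, m+18=e, a+18=s.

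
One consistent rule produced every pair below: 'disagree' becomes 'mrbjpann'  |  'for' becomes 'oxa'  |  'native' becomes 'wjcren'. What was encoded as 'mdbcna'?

Compare letters: d→m is +9, i→r is +9, s→b is +9 — a constant shift. It's a constant shift of +9 (ROT9).
Reversing it on mdbcna: m−9=d, d−9=u, b−9=s, c−9=t, n−9=e, a−9=r.

duster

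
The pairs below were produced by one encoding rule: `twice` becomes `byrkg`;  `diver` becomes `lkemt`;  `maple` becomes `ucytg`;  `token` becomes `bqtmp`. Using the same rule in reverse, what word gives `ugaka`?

Shifts by position in twice: pos 0: t→b (+8), pos 1: w→y (+2), pos 2: i→r (+9), pos 3: c→k (+8), pos 4: e→g (+2) — repeating every 3. It's a Vigenère-style cipher with numeric key [8,2,9]: position i shifts by key[i mod 3].
Undoing it on ugaka: u−8=m, g−2=e, a−9=r, k−8=c, a−2=y.

mercy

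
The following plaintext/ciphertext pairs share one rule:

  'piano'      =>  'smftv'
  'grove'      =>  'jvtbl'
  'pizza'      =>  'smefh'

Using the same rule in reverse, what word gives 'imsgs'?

In piano: p→s is +3, i→m is +4, a→f is +5, n→t is +6 — the shift increases by 1 each position. Letter i (0-indexed) is shifted by i+3, so successive shifts are 3, 4, 5, ….
Decoding imsgs: i−3=f, m−4=i, s−5=n, g−6=a, s−7=l.

final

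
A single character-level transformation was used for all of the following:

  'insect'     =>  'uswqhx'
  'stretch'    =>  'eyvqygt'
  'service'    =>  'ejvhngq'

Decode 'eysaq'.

stool

Shifts by position in insect: pos 0: i→u (+12), pos 1: n→s (+5), pos 2: s→w (+4), pos 3: e→q (+12), pos 4: c→h (+5), pos 5: t→x (+4) — repeating every 3. A repeating key of period 3 is used — shifts +12, +5, +4 over and over.
Decoding eysaq: e−12=s, y−5=t, s−4=o, a−12=o, q−5=l.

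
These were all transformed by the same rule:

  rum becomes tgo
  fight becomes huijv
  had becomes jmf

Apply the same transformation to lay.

Vowels shift forward by 12 and consonants shift forward by 2.
On lay: l(cons)+2=n, a(vowel)+12=m, y(cons)+2=a.

nma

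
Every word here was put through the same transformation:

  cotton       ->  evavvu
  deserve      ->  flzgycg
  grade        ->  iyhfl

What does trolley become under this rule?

vyvnsla

A repeating key of period 3 is used — shifts +2, +7, +7 over and over.
On trolley: t+2=v, r+7=y, o+7=v, l+2=n, l+7=s, e+7=l, y+2=a.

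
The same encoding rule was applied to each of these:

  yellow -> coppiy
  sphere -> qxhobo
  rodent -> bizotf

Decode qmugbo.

square

y(24)→c(2) and e(4)→o(14) fit y≡15x+6 (mod 26); the inverse of 15 mod 26 is 7. Treating letters as 0–25, the rule is x ↦ 15x + 6 (mod 26).
Decoding qmugbo: q(16)→7·(16−6)≡18=s; m(12)→7·(12−6)≡16=q; u(20)→7·(20−6)≡20=u; g(6)→7·(6−6)≡0=a; b(1)→7·(1−6)≡17=r; o(14)→7·(14−6)≡4=e (all mod 26).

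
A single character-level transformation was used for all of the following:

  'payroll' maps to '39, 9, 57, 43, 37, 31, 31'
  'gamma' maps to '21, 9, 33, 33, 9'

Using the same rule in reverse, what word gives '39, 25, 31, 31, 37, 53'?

pillow

With a=1..z=26, the number is 2·pos + 7.
Decoding 39, 25, 31, 31, 37, 53: 39→(39−7)÷2=16=p, 25→(25−7)÷2=9=i, 31→(31−7)÷2=12=l, 31→(31−7)÷2=12=l, 37→(37−7)÷2=15=o, 53→(53−7)÷2=23=w.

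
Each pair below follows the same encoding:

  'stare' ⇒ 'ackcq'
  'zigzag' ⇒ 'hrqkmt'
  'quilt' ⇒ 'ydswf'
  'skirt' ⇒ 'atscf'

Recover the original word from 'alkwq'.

In stare: s→a is +8, t→c is +9, a→k is +10, r→c is +11 — the shift increases by 1 each position. Letter i (0-indexed) is shifted by i+8, so successive shifts are 8, 9, 10, ….
Decoding alkwq: a−8=s, l−9=c, k−10=a, w−11=l, q−12=e.

scale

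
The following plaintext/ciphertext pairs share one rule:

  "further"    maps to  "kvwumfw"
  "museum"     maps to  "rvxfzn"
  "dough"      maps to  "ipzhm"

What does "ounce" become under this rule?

tvsdj

Shifts by position in further: pos 0: f→k (+5), pos 1: u→v (+1), pos 2: r→w (+5), pos 3: t→u (+1) — repeating every 2. A repeating key of period 2 is used — shifts +5, +1 over and over.
On ounce: o+5=t, u+1=v, n+5=s, c+1=d, e+5=j.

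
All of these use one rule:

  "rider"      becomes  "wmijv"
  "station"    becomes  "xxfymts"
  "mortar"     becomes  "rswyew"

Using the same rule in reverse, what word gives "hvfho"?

Shifts by position in rider: pos 0: r→w (+5), pos 1: i→m (+4), pos 2: d→i (+5), pos 3: e→j (+5), pos 4: r→v (+4) — repeating every 3. A repeating key of period 3 is used — shifts +5, +4, +5 over and over.
Undoing it on hvfho: h−5=c, v−4=r, f−5=a, h−5=c, o−4=k.

crack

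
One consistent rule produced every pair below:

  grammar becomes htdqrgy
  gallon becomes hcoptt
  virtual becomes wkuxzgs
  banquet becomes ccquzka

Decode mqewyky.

In grammar: g→h is +1, r→t is +2, a→d is +3, m→q is +4 — the shift increases by 1 each position. Each letter shifts forward by (position + 1), i.e. 1, 2, 3, … — the shift grows by one for each successive letter.
Reversing it on mqewyky: m−1=l, q−2=o, e−3=b, w−4=s, y−5=t, k−6=e, y−7=r.

lobster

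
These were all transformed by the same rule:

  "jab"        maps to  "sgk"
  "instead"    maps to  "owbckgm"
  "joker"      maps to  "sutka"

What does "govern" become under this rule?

puekaw

The shift depends on letter class: consonant j→s is +9, but vowel a→g is +6. Vowels shift forward by 6 and consonants shift forward by 9.
Applying it to govern: g(cons)+9=p, o(vowel)+6=u, v(cons)+9=e, e(vowel)+6=k, r(cons)+9=a, n(cons)+9=w.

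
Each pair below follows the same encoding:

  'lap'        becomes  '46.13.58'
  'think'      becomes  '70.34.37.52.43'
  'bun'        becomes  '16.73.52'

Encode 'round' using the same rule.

64.55.73.52.22

Each letter becomes 3×(its alphabet position, a=1..z=26) + 10.
On round: r=18→64, o=15→55, u=21→73, n=14→52, d=4→22.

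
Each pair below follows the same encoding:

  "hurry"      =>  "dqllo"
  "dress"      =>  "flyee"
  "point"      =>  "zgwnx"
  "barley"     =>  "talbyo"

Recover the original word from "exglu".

storm

h(7)→d(3) and u(20)→q(16) fit y≡19x+0 (mod 26); the inverse of 19 mod 26 is 11. Treating letters as 0–25, the rule is x ↦ 19x + 0 (mod 26).
Undoing it on exglu: e(4)→11·(4−0)≡18=s; x(23)→11·(23−0)≡19=t; g(6)→11·(6−0)≡14=o; l(11)→11·(11−0)≡17=r; u(20)→11·(20−0)≡12=m (all mod 26).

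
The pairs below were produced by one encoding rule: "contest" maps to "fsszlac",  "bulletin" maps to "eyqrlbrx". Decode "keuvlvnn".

Each letter shifts forward by (position + 3), i.e. 3, 4, 5, … — the shift grows by one for each successive letter.
Reversing it on keuvlvnn: k−3=h, e−4=a, u−5=p, v−6=p, l−7=e, v−8=n, n−9=e, n−10=d.

happened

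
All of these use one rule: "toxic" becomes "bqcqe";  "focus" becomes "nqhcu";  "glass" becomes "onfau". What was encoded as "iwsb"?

aunt

Shifts by position in toxic: pos 0: t→b (+8), pos 1: o→q (+2), pos 2: x→c (+5), pos 3: i→q (+8), pos 4: c→e (+2) — repeating every 3. It's a Vigenère-style cipher with numeric key [8,2,5]: position i shifts by key[i mod 3].
Decoding iwsb: i−8=a, w−2=u, s−5=n, b−8=t.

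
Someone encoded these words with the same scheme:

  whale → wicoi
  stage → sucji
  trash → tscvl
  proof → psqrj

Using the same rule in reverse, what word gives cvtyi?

curve

Letter i (0-indexed) is shifted by i+0, so successive shifts are 0, 1, 2, ….
Decoding cvtyi: c−0=c, v−1=u, t−2=r, y−3=v, i−4=e.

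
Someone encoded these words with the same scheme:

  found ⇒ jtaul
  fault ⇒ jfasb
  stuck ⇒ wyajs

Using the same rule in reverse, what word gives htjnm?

dodge

In found: f→j is +4, o→t is +5, u→a is +6, n→u is +7 — the shift increases by 1 each position. Letter i (0-indexed) is shifted by i+4, so successive shifts are 4, 5, 6, ….
Undoing it on htjnm: h−4=d, t−5=o, j−6=d, n−7=g, m−8=e.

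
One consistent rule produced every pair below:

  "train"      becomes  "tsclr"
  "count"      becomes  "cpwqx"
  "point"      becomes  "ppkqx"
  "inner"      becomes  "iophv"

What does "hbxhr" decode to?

In train: t→t is +0, r→s is +1, a→c is +2, i→l is +3 — the shift increases by 1 each position. The shift increases by 1 at each position, starting from +0: 0, 1, 2, ….
Undoing it on hbxhr: h−0=h, b−1=a, x−2=v, h−3=e, r−4=n.

haven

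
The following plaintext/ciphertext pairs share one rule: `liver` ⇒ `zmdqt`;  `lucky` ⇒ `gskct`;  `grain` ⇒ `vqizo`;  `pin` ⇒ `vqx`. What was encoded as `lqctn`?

fluid

Two steps: reverse the string, then apply a Caesar shift of +8.
Undoing it on lqctn: shift back: l−8=d, q−8=i, c−8=u, t−8=l, n−8=f → diulf; then reverse → fluid.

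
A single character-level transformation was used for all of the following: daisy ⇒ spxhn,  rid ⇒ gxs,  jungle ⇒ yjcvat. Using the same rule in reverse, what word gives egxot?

prize

Compare letters: d→s is +15, a→p is +15, i→x is +15 — a constant shift. This is a Caesar cipher with shift 15.
Decoding egxot: e−15=p, g−15=r, x−15=i, o−15=z, t−15=e.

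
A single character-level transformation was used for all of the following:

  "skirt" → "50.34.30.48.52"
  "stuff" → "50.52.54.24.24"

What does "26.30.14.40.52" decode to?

giant

With a=1..z=26, the number is 2·pos + 12.
Reversing it on 26.30.14.40.52: 26→(26−12)÷2=7=g, 30→(30−12)÷2=9=i, 14→(14−12)÷2=1=a, 40→(40−12)÷2=14=n, 52→(52−12)÷2=20=t.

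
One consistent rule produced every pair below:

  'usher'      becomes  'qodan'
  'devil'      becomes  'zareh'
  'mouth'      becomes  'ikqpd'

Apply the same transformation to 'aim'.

wei

Compare letters: u→q is +22, s→o is +22, h→d is +22 — a constant shift. Every letter moves 22 places later in the alphabet, wrapping around z→a.
For aim: a+22=w, i+22=e, m+22=i.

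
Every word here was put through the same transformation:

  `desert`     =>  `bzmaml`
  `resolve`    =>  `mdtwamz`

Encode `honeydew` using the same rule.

Read the word backwards and shift each letter +8.
On honeydew: reverse → wedyenoh; then shift: w+8=e, e+8=m, d+8=l, y+8=g, e+8=m, n+8=v, o+8=w, h+8=p.

emlgmvwp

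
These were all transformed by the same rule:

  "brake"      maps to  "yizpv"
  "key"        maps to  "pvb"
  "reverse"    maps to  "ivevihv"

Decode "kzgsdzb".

Each pair mirrors across the alphabet (b↔y, r↔i, a↔z): positions sum to 25. This is the alphabet-reversal cipher (Atbash): a becomes z, b becomes y, etc.
Decoding kzgsdzb: k↔p, z↔a, g↔t, s↔h, d↔w, z↔a, b↔y.

pathway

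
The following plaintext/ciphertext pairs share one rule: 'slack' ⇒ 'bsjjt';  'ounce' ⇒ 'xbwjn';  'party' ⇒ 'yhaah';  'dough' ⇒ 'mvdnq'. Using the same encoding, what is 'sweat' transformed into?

A repeating key of period 2 is used — shifts +9, +7 over and over.
For sweat: s+9=b, w+7=d, e+9=n, a+7=h, t+9=c.

bdnhc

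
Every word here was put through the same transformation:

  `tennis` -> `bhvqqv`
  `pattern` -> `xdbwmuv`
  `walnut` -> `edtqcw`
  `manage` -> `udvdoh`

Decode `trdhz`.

lover

Shifts by position in tennis: pos 0: t→b (+8), pos 1: e→h (+3), pos 2: n→v (+8), pos 3: n→q (+3) — repeating every 2. It's a Vigenère-style cipher with numeric key [8,3]: position i shifts by key[i mod 2].
Reversing it on trdhz: t−8=l, r−3=o, d−8=v, h−3=e, z−8=r.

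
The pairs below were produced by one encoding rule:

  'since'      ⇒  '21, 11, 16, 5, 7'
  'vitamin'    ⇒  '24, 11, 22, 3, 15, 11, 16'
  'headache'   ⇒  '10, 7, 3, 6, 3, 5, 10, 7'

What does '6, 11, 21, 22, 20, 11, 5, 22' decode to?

The number is (letter's place in the alphabet, a=1) + 2.
Reversing it on 6, 11, 21, 22, 20, 11, 5, 22: 6→(6−2)÷1=4=d, 11→(11−2)÷1=9=i, 21→(21−2)÷1=19=s, 22→(22−2)÷1=20=t, 20→(20−2)÷1=18=r, 11→(11−2)÷1=9=i, 5→(5−2)÷1=3=c, 22→(22−2)÷1=20=t.

district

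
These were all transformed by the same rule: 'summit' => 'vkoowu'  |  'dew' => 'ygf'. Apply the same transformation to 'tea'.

The output letters match the input read backwards, each shifted +2: summit reversed is timmus. The word is reversed, then every letter is shifted forward by 2.
For tea: reverse → aet; then shift: a+2=c, e+2=g, t+2=v.

cgv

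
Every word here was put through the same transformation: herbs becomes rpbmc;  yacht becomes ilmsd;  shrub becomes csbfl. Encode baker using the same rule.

Shifts by position in herbs: pos 0: h→r (+10), pos 1: e→p (+11), pos 2: r→b (+10), pos 3: b→m (+11) — repeating every 2. The shifts repeat in a cycle of length 2: positions 0,1,… shift by +10, +11, then the pattern repeats.
For baker: b+10=l, a+11=l, k+10=u, e+11=p, r+10=b.

llupb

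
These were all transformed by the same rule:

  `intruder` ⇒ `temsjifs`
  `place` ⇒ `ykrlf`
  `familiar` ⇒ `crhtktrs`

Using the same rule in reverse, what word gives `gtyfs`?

viper

Treating letters as 0–25, the rule is x ↦ 23x + 17 (mod 26).
Reversing it on gtyfs: g(6)→17·(6−17)≡21=v; t(19)→17·(19−17)≡8=i; y(24)→17·(24−17)≡15=p; f(5)→17·(5−17)≡4=e; s(18)→17·(18−17)≡17=r (all mod 26).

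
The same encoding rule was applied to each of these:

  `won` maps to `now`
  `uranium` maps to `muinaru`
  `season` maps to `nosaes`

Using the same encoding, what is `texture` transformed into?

erutxet

It's just the letters in reverse order.
For texture: reverse → erutxet.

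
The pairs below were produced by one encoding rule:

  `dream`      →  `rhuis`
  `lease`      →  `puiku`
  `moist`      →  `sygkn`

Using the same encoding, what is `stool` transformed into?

knyyp

d(3)→r(17) and r(17)→h(7) fit y≡3x+8 (mod 26); the inverse of 3 mod 26 is 9. Treating letters as 0–25, the rule is x ↦ 3x + 8 (mod 26).
On stool: s(18)→3·18+8≡10=k; t(19)→3·19+8≡13=n; o(14)→3·14+8≡24=y; o(14)→3·14+8≡24=y; l(11)→3·11+8≡15=p (all mod 26).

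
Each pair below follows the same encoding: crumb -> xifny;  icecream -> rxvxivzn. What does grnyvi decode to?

Each pair mirrors across the alphabet (c↔x, r↔i, u↔f): positions sum to 25. This is the alphabet-reversal cipher (Atbash): a becomes z, b becomes y, etc.
Decoding grnyvi: g↔t, r↔i, n↔m, y↔b, v↔e, i↔r.

timber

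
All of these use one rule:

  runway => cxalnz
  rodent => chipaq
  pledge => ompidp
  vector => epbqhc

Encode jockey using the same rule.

yhbfpz

This is an affine cipher: with a=0,…,z=25, each position x becomes (7x+13) mod 26.
For jockey: j(9)→7·9+13≡24=y; o(14)→7·14+13≡7=h; c(2)→7·2+13≡1=b; k(10)→7·10+13≡5=f; e(4)→7·4+13≡15=p; y(24)→7·24+13≡25=z (all mod 26).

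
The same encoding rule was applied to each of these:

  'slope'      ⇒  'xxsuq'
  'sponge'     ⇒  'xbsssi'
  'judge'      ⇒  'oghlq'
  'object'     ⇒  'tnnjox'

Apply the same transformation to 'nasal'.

Shifts by position in slope: pos 0: s→x (+5), pos 1: l→x (+12), pos 2: o→s (+4), pos 3: p→u (+5), pos 4: e→q (+12) — repeating every 3. A repeating key of period 3 is used — shifts +5, +12, +4 over and over.
Applying it to nasal: n+5=s, a+12=m, s+4=w, a+5=f, l+12=x.

smwfx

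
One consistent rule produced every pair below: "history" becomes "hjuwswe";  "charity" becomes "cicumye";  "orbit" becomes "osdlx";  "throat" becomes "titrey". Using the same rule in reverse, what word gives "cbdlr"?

cabin

The shift increases by 1 at each position, starting from +0: 0, 1, 2, ….
Undoing it on cbdlr: c−0=c, b−1=a, d−2=b, l−3=i, r−4=n.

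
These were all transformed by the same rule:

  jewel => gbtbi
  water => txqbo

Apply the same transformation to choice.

This is a Caesar cipher with shift 23.
For choice: c+23=z, h+23=e, o+23=l, i+23=f, c+23=z, e+23=b.

zelfzb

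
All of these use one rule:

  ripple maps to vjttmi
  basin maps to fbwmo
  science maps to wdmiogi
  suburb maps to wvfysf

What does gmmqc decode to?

The shifts repeat in a cycle of length 3: positions 0,1,… shift by +4, +1, +4, then the pattern repeats.
Reversing it on gmmqc: g−4=c, m−1=l, m−4=i, q−4=m, c−1=b.

climb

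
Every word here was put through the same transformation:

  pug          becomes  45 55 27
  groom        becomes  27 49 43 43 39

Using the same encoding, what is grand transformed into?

27 49 15 41 21

p(#16)→45 and u(#21)→55: differences scale by 2, so n = 2·pos + 13. Each letter becomes 2×(its alphabet position, a=1..z=26) + 13.
On grand: g=7→27, r=18→49, a=1→15, n=14→41, d=4→21.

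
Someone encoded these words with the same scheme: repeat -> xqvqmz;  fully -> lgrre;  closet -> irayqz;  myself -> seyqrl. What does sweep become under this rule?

The shift depends on letter class: consonant r→x is +6, but vowel e→q is +12. Two shifts are in play — +12 for a/e/i/o/u, +6 for every other letter.
For sweep: s(cons)+6=y, w(cons)+6=c, e(vowel)+12=q, e(vowel)+12=q, p(cons)+6=v.

ycqqv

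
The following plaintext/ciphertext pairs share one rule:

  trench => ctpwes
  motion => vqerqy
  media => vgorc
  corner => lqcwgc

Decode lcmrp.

A repeating key of period 3 is used — shifts +9, +2, +11 over and over.
Undoing it on lcmrp: l−9=c, c−2=a, m−11=b, r−9=i, p−2=n.

cabin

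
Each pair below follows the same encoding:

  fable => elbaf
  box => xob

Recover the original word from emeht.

theme

The output letters match the input read backwards: fable reversed is elbaf. The word is simply reversed.
Decoding emeht: then reverse → theme.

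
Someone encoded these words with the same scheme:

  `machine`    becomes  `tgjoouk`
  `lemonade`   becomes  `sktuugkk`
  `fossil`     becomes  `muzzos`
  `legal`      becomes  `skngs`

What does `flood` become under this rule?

The shift depends on letter class: consonant m→t is +7, but vowel a→g is +6. The rule splits by letter class: vowels +6, consonants +7.
Applying it to flood: f(cons)+7=m, l(cons)+7=s, o(vowel)+6=u, o(vowel)+6=u, d(cons)+7=k.

msuuk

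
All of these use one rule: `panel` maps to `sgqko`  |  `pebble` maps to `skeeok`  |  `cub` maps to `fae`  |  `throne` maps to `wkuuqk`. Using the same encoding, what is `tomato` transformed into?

wupgwu

The shift depends on letter class: consonant p→s is +3, but vowel a→g is +6. Two shifts are in play — +6 for a/e/i/o/u, +3 for every other letter.
For tomato: t(cons)+3=w, o(vowel)+6=u, m(cons)+3=p, a(vowel)+6=g, t(cons)+3=w, o(vowel)+6=u.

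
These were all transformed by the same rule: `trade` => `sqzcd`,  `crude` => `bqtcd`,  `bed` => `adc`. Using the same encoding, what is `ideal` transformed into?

Compare letters: t→s is +25, r→q is +25, a→z is +25 — a constant shift. This is a Caesar cipher with shift 25.
For ideal: i+25=h, d+25=c, e+25=d, a+25=z, l+25=k.

hcdzk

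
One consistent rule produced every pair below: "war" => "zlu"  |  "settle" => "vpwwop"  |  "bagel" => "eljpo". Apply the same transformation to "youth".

The shift depends on letter class: consonant w→z is +3, but vowel a→l is +11. The rule splits by letter class: vowels +11, consonants +3.
On youth: y(cons)+3=b, o(vowel)+11=z, u(vowel)+11=f, t(cons)+3=w, h(cons)+3=k.

bzfwk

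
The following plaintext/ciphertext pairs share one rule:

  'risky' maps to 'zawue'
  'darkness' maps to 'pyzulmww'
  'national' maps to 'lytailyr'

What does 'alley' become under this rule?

r(17)→z(25) and i(8)→a(0) fit y≡23x+24 (mod 26); the inverse of 23 mod 26 is 17. Treating letters as 0–25, the rule is x ↦ 23x + 24 (mod 26).
On alley: a(0)→23·0+24≡24=y; l(11)→23·11+24≡17=r; l(11)→23·11+24≡17=r; e(4)→23·4+24≡12=m; y(24)→23·24+24≡4=e (all mod 26).

yrrme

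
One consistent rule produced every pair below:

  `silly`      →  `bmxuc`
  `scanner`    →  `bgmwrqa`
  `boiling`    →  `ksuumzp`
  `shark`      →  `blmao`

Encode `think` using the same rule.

cluwo

Shifts by position in silly: pos 0: s→b (+9), pos 1: i→m (+4), pos 2: l→x (+12), pos 3: l→u (+9), pos 4: y→c (+4) — repeating every 3. A repeating key of period 3 is used — shifts +9, +4, +12 over and over.
For think: t+9=c, h+4=l, i+12=u, n+9=w, k+4=o.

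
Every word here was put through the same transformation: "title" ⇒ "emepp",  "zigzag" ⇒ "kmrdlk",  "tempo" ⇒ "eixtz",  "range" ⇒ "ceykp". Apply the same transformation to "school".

Shifts by position in title: pos 0: t→e (+11), pos 1: i→m (+4), pos 2: t→e (+11), pos 3: l→p (+4) — repeating every 2. The shifts repeat in a cycle of length 2: positions 0,1,… shift by +11, +4, then the pattern repeats.
Applying it to school: s+11=d, c+4=g, h+11=s, o+4=s, o+11=z, l+4=p.

dgsszp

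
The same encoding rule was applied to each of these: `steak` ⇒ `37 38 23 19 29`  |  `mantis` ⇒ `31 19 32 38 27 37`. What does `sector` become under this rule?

Each letter is replaced by its alphabet position (a=1..z=26) + 18.
On sector: s=19→37, e=5→23, c=3→21, t=20→38, o=15→33, r=18→36.

37 23 21 38 33 36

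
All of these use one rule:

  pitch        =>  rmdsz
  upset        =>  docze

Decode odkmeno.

The output letters match the input read backwards, each shifted +10: pitch reversed is hctip. The word is reversed, then every letter is shifted forward by 10.
Undoing it on odkmeno: shift back: o−10=e, d−10=t, k−10=a, m−10=c, e−10=u, n−10=d, o−10=e → etacude; then reverse → educate.

educate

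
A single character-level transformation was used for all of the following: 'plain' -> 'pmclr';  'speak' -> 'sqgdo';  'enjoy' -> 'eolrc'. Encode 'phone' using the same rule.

In plain: p→p is +0, l→m is +1, a→c is +2, i→l is +3 — the shift increases by 1 each position. The shift increases by 1 at each position, starting from +0: 0, 1, 2, ….
On phone: p+0=p, h+1=i, o+2=q, n+3=q, e+4=i.

piqqi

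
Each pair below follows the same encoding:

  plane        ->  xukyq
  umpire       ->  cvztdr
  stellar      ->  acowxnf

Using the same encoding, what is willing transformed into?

ervwuau

In plane: p→x is +8, l→u is +9, a→k is +10, n→y is +11 — the shift increases by 1 each position. Letter i (0-indexed) is shifted by i+8, so successive shifts are 8, 9, 10, ….
Applying it to willing: w+8=e, i+9=r, l+10=v, l+11=w, i+12=u, n+13=a, g+14=u.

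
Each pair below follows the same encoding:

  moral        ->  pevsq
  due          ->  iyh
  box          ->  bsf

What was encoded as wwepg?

class

The output letters match the input read backwards, each shifted +4: moral reversed is larom. The word is reversed, then every letter is shifted forward by 4.
Reversing it on wwepg: shift back: w−4=s, w−4=s, e−4=a, p−4=l, g−4=c → ssalc; then reverse → class.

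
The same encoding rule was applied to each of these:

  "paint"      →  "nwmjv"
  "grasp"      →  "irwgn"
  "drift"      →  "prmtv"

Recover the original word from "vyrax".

Each letter's alphabet position (a=0..z=25) is mapped through 15·x+22 mod 26 — an affine cipher.
Decoding vyrax: v(21)→7·(21−22)≡19=t; y(24)→7·(24−22)≡14=o; r(17)→7·(17−22)≡17=r; a(0)→7·(0−22)≡2=c; x(23)→7·(23−22)≡7=h (all mod 26).

torch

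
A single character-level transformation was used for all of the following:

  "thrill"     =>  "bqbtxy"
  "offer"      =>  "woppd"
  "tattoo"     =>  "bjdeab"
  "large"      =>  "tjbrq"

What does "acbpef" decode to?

stress

In thrill: t→b is +8, h→q is +9, r→b is +10, i→t is +11 — the shift increases by 1 each position. Each letter shifts forward by (position + 8), i.e. 8, 9, 10, … — the shift grows by one for each successive letter.
Undoing it on acbpef: a−8=s, c−9=t, b−10=r, p−11=e, e−12=s, f−13=s.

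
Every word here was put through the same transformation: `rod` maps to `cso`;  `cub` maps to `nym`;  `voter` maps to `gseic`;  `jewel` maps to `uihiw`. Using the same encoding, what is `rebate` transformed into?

The shift depends on letter class: consonant r→c is +11, but vowel o→s is +4. The rule splits by letter class: vowels +4, consonants +11.
On rebate: r(cons)+11=c, e(vowel)+4=i, b(cons)+11=m, a(vowel)+4=e, t(cons)+11=e, e(vowel)+4=i.

cimeei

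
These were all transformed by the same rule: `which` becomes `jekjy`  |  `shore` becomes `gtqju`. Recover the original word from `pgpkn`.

linen

Two steps: reverse the string, then apply a Caesar shift of +2.
Undoing it on pgpkn: shift back: p−2=n, g−2=e, p−2=n, k−2=i, n−2=l → nenil; then reverse → linen.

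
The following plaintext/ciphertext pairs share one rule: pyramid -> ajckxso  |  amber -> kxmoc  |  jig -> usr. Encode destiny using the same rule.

oodesyj

The shift depends on letter class: consonant p→a is +11, but vowel a→k is +10. The rule splits by letter class: vowels +10, consonants +11.
On destiny: d(cons)+11=o, e(vowel)+10=o, s(cons)+11=d, t(cons)+11=e, i(vowel)+10=s, n(cons)+11=y, y(cons)+11=j.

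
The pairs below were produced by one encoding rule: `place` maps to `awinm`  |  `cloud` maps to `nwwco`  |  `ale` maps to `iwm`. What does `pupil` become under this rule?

acaqw

The shift depends on letter class: consonant p→a is +11, but vowel a→i is +8. The rule splits by letter class: vowels +8, consonants +11.
On pupil: p(cons)+11=a, u(vowel)+8=c, p(cons)+11=a, i(vowel)+8=q, l(cons)+11=w.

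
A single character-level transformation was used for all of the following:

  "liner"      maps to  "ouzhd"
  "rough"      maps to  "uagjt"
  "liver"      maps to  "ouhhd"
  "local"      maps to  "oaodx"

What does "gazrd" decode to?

donor

Shifts by position in liner: pos 0: l→o (+3), pos 1: i→u (+12), pos 2: n→z (+12), pos 3: e→h (+3), pos 4: r→d (+12) — repeating every 3. A repeating key of period 3 is used — shifts +3, +12, +12 over and over.
Reversing it on gazrd: g−3=d, a−12=o, z−12=n, r−3=o, d−12=r.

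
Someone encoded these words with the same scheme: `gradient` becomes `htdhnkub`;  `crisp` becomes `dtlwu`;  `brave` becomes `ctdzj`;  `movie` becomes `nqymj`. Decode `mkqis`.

In gradient: g→h is +1, r→t is +2, a→d is +3, d→h is +4 — the shift increases by 1 each position. Letter i (0-indexed) is shifted by i+1, so successive shifts are 1, 2, 3, ….
Decoding mkqis: m−1=l, k−2=i, q−3=n, i−4=e, s−5=n.

linen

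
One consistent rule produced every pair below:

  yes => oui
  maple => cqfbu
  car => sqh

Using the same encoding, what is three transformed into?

jxhuu

Compare letters: y→o is +16, e→u is +16, s→i is +16 — a constant shift. This is a Caesar cipher with shift 16.
On three: t+16=j, h+16=x, r+16=h, e+16=u, e+16=u.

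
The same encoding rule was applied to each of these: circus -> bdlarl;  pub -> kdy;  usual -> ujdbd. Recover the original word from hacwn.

entry

The output letters match the input read backwards, each shifted +9: circus reversed is sucric. The word is reversed, then every letter is shifted forward by 9.
Decoding hacwn: shift back: h−9=y, a−9=r, c−9=t, w−9=n, n−9=e → yrtne; then reverse → entry.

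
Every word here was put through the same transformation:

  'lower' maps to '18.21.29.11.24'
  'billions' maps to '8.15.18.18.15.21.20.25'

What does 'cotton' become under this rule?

9.21.26.26.21.20

Letters become their 1-based position plus 6 (so a→7, b→8, …).
Applying it to cotton: c=3→9, o=15→21, t=20→26, t=20→26, o=15→21, n=14→20.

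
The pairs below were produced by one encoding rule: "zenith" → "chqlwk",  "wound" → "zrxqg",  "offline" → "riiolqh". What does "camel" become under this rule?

Compare letters: z→c is +3, e→h is +3, n→q is +3 — a constant shift. This is a Caesar cipher with shift 3.
Applying it to camel: c+3=f, a+3=d, m+3=p, e+3=h, l+3=o.

fdpho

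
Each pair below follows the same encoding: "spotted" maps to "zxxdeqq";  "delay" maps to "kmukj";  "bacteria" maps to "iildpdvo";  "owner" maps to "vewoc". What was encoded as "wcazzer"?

Each letter shifts forward by (position + 7), i.e. 7, 8, 9, … — the shift grows by one for each successive letter.
Undoing it on wcazzer: w−7=p, c−8=u, a−9=r, z−10=p, z−11=o, e−12=s, r−13=e.

purpose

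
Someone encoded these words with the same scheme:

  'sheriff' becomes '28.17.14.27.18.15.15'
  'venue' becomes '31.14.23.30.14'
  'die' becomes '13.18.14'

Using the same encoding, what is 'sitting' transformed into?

28.18.29.29.18.23.16

s is letter #19 and maps to 28: an offset of 9. Each letter is replaced by its alphabet position (a=1..z=26) + 9.
Applying it to sitting: s=19→28, i=9→18, t=20→29, t=20→29, i=9→18, n=14→23, g=7→16.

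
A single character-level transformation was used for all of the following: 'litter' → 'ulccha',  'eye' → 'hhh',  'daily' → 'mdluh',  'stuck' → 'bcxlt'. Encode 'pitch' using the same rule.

The shift depends on letter class: consonant l→u is +9, but vowel i→l is +3. Two shifts are in play — +3 for a/e/i/o/u, +9 for every other letter.
On pitch: p(cons)+9=y, i(vowel)+3=l, t(cons)+9=c, c(cons)+9=l, h(cons)+9=q.

ylclq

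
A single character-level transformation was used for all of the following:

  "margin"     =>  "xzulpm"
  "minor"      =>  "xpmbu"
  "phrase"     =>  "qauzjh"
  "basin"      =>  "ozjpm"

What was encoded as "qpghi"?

pixel

Each letter's alphabet position (a=0..z=25) is mapped through 15·x+25 mod 26 — an affine cipher.
Reversing it on qpghi: q(16)→7·(16−25)≡15=p; p(15)→7·(15−25)≡8=i; g(6)→7·(6−25)≡23=x; h(7)→7·(7−25)≡4=e; i(8)→7·(8−25)≡11=l (all mod 26).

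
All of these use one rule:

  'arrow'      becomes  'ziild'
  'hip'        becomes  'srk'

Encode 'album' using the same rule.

zoyfn

Letters are reflected about the middle of the alphabet (position → 25−position): Atbash.
Applying it to album: a↔z, l↔o, b↔y, u↔f, m↔n.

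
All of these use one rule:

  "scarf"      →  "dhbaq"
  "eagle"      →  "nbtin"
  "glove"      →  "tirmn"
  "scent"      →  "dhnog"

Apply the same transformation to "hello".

s(18)→d(3) and c(2)→h(7) fit y≡3x+1 (mod 26); the inverse of 3 mod 26 is 9. Treating letters as 0–25, the rule is x ↦ 3x + 1 (mod 26).
For hello: h(7)→3·7+1≡22=w; e(4)→3·4+1≡13=n; l(11)→3·11+1≡8=i; l(11)→3·11+1≡8=i; o(14)→3·14+1≡17=r (all mod 26).

wniir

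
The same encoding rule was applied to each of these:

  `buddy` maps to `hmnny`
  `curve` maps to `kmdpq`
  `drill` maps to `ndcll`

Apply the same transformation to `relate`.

Treating letters as 0–25, the rule is x ↦ 3x + 4 (mod 26).
Applying it to relate: r(17)→3·17+4≡3=d; e(4)→3·4+4≡16=q; l(11)→3·11+4≡11=l; a(0)→3·0+4≡4=e; t(19)→3·19+4≡9=j; e(4)→3·4+4≡16=q (all mod 26).

dqlejq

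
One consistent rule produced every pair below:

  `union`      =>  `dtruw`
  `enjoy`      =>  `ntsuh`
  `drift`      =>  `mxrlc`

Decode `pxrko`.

grief

Shifts by position in union: pos 0: u→d (+9), pos 1: n→t (+6), pos 2: i→r (+9), pos 3: o→u (+6) — repeating every 2. A repeating key of period 2 is used — shifts +9, +6 over and over.
Undoing it on pxrko: p−9=g, x−6=r, r−9=i, k−6=e, o−9=f.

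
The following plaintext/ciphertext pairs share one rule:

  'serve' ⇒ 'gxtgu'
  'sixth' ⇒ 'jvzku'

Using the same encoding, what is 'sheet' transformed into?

vggju

The output letters match the input read backwards, each shifted +2: serve reversed is evres. The word is reversed, then every letter is shifted forward by 2.
For sheet: reverse → teehs; then shift: t+2=v, e+2=g, e+2=g, h+2=j, s+2=u.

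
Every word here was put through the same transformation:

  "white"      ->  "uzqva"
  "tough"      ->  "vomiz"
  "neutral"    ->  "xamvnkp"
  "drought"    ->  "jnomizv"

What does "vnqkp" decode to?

w(22)→u(20) and h(7)→z(25) fit y≡17x+10 (mod 26); the inverse of 17 mod 26 is 23. Each letter's alphabet position (a=0..z=25) is mapped through 17·x+10 mod 26 — an affine cipher.
Reversing it on vnqkp: v(21)→23·(21−10)≡19=t; n(13)→23·(13−10)≡17=r; q(16)→23·(16−10)≡8=i; k(10)→23·(10−10)≡0=a; p(15)→23·(15−10)≡11=l (all mod 26).

trial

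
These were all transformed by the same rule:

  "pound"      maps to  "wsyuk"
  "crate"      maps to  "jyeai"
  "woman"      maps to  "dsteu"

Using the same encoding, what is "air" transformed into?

emy

The shift depends on letter class: consonant p→w is +7, but vowel o→s is +4. Vowels shift forward by 4 and consonants shift forward by 7.
On air: a(vowel)+4=e, i(vowel)+4=m, r(cons)+7=y.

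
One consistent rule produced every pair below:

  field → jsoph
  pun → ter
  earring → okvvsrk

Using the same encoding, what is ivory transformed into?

Two shifts are in play — +10 for a/e/i/o/u, +4 for every other letter.
Applying it to ivory: i(vowel)+10=s, v(cons)+4=z, o(vowel)+10=y, r(cons)+4=v, y(cons)+4=c.

szyvc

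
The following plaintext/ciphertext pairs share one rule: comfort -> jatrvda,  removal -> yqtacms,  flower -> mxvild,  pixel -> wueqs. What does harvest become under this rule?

Shifts by position in comfort: pos 0: c→j (+7), pos 1: o→a (+12), pos 2: m→t (+7), pos 3: f→r (+12) — repeating every 2. It's a Vigenère-style cipher with numeric key [7,12]: position i shifts by key[i mod 2].
For harvest: h+7=o, a+12=m, r+7=y, v+12=h, e+7=l, s+12=e, t+7=a.

omyhlea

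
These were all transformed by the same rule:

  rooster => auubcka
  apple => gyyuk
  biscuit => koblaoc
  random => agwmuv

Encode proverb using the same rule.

yauekak

The shift depends on letter class: consonant r→a is +9, but vowel o→u is +6. Vowels shift forward by 6 and consonants shift forward by 9.
Applying it to proverb: p(cons)+9=y, r(cons)+9=a, o(vowel)+6=u, v(cons)+9=e, e(vowel)+6=k, r(cons)+9=a, b(cons)+9=k.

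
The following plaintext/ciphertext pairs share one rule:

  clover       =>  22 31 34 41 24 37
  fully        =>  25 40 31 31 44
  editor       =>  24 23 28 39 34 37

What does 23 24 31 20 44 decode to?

c is letter #3 and maps to 22: an offset of 19. Letters become their 1-based position plus 19 (so a→20, b→21, …).
Reversing it on 23 24 31 20 44: 23→(23−19)÷1=4=d, 24→(24−19)÷1=5=e, 31→(31−19)÷1=12=l, 20→(20−19)÷1=1=a, 44→(44−19)÷1=25=y.

delay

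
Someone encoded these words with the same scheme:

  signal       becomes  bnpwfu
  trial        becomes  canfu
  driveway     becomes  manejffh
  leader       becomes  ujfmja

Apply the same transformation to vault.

efzuc

The shift depends on letter class: consonant s→b is +9, but vowel i→n is +5. The rule splits by letter class: vowels +5, consonants +9.
On vault: v(cons)+9=e, a(vowel)+5=f, u(vowel)+5=z, l(cons)+9=u, t(cons)+9=c.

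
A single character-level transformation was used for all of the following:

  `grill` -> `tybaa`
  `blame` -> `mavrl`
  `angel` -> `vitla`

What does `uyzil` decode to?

drone

g(6)→t(19) and r(17)→y(24) fit y≡17x+21 (mod 26); the inverse of 17 mod 26 is 23. Each letter's alphabet position (a=0..z=25) is mapped through 17·x+21 mod 26 — an affine cipher.
Decoding uyzil: u(20)→23·(20−21)≡3=d; y(24)→23·(24−21)≡17=r; z(25)→23·(25−21)≡14=o; i(8)→23·(8−21)≡13=n; l(11)→23·(11−21)≡4=e (all mod 26).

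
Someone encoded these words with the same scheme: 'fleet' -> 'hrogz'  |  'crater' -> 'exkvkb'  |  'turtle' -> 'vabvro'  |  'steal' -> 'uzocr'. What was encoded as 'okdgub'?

meteor

Shifts by position in fleet: pos 0: f→h (+2), pos 1: l→r (+6), pos 2: e→o (+10), pos 3: e→g (+2), pos 4: t→z (+6) — repeating every 3. The shifts repeat in a cycle of length 3: positions 0,1,… shift by +2, +6, +10, then the pattern repeats.
Undoing it on okdgub: o−2=m, k−6=e, d−10=t, g−2=e, u−6=o, b−10=r.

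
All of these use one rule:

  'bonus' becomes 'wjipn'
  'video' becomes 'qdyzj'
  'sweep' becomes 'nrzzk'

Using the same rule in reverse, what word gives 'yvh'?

Compare letters: b→w is +21, o→j is +21, n→i is +21 — a constant shift. Every letter moves 21 places later in the alphabet, wrapping around z→a.
Undoing it on yvh: y−21=d, v−21=a, h−21=m.

dam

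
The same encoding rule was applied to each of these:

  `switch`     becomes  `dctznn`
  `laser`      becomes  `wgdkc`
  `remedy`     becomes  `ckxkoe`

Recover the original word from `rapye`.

The shifts repeat in a cycle of length 2: positions 0,1,… shift by +11, +6, then the pattern repeats.
Undoing it on rapye: r−11=g, a−6=u, p−11=e, y−6=s, e−11=t.

guest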